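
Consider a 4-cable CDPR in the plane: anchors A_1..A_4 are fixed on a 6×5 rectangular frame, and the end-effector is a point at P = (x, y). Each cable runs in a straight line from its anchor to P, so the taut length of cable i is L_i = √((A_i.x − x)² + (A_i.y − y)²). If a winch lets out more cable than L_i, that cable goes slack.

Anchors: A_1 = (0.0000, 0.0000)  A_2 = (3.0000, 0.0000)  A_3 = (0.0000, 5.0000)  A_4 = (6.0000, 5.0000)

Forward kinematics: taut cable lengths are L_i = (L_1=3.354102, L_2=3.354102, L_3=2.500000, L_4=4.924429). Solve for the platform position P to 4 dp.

expand ‖A_i−P‖²=L_i² and subtract eq 1 (q_i ≔ ‖A_i‖²−L_i²)
q_1 = 0.0000+0.0000−11.2500 = -11.2500
eq1−eq2 → [-6.0000  0.0000]·P = -9.0000
eq1−eq3 → [0.0000  -10.0000]·P = -30.0000
eq1−eq4 → [-12.0000  -10.0000]·P = -48.0000
2×2 solve → P = (1.5000, 3.0000)
check cable 4: ‖A_4−P‖² = 24.2500 ≈ L_4² = 24.2500 ✓

(1.5000, 3.0000)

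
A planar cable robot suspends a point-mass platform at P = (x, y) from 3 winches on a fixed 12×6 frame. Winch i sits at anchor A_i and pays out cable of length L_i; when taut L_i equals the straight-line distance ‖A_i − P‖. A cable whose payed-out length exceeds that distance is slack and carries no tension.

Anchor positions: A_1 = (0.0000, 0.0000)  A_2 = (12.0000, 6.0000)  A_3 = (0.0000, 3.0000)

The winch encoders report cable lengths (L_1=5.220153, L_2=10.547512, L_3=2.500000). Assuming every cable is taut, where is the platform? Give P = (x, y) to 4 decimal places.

(1.5000, 5.0000)

circle eqns → linear via eq_j − eq_1; set c_j = A_j·A_j − L_j²
c_1 = 0.0000+0.0000−27.2500 = -27.2500
-24.0000·x − 12.0000·y = c_1−c_2 = -96.0000
0.0000·x − 6.0000·y = c_1−c_3 = -30.0000
solve first two rows → x=1.5000, y=5.0000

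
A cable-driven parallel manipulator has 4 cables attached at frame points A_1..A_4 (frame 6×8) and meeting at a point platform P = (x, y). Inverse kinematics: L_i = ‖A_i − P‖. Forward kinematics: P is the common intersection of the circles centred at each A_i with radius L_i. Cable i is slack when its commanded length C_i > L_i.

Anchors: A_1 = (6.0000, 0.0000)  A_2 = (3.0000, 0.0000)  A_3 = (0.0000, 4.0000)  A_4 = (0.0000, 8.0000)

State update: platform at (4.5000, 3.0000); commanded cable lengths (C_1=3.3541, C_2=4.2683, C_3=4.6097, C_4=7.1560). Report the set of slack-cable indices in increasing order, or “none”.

cable 1: L_1 = ‖A_1−P‖ = 3.3541;  C_1 = 3.3541 → taut
cable 2: L_2 = ‖A_2−P‖ = 3.3541;  C_2 = 4.2683 → slack
cable 3: L_3 = ‖A_3−P‖ = 4.6098;  C_3 = 4.6097 → taut
cable 4: L_4 = ‖A_4−P‖ = 6.7268;  C_4 = 7.1560 → slack

2, 4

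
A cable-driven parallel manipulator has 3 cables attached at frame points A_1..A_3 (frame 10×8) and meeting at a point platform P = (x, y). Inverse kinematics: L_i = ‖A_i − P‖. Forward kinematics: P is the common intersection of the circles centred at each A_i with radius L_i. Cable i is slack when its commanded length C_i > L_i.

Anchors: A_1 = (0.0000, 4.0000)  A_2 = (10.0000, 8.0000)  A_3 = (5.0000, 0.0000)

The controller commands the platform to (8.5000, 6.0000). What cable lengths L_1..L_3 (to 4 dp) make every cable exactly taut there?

L_1 = √((0.0000−8.5000)² + (4.0000−6.0000)²) = 8.7321
L_2 = √((10.0000−8.5000)² + (8.0000−6.0000)²) = 2.5000
L_3 = √((5.0000−8.5000)² + (0.0000−6.0000)²) = 6.9462

(8.7321, 2.5000, 6.9462)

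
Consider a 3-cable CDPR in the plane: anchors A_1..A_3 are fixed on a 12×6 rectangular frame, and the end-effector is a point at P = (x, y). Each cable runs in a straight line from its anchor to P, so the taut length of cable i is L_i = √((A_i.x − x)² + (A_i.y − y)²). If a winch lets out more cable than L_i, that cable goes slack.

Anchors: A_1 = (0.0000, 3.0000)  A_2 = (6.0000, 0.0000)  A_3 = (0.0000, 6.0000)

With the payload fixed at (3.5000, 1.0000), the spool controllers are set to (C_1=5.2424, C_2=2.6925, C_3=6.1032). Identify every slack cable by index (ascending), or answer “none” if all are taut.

1

i=1: geometric 4.0311 vs commanded 5.2424 ⇒ slack
i=2: geometric 2.6926 vs commanded 2.6925 ⇒ taut
i=3: geometric 6.1033 vs commanded 6.1032 ⇒ taut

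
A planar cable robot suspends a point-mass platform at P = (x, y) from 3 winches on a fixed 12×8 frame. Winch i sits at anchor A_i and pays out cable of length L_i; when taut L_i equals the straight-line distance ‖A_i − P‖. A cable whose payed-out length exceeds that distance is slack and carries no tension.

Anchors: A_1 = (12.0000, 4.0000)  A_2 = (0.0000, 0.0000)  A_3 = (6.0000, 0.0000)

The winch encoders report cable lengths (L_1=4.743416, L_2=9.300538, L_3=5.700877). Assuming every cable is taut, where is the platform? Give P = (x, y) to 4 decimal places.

circle eqns → linear via eq_j − eq_1; set q_j = A_j·A_j − L_j²
q_1 = 144.0000+16.0000−22.5000 = 137.5000
24.0000·x + 8.0000·y = q_1−q_2 = 224.0000
12.0000·x + 8.0000·y = q_1−q_3 = 134.0000
solve first two rows → x=7.5000, y=5.5000

(7.5000, 5.5000)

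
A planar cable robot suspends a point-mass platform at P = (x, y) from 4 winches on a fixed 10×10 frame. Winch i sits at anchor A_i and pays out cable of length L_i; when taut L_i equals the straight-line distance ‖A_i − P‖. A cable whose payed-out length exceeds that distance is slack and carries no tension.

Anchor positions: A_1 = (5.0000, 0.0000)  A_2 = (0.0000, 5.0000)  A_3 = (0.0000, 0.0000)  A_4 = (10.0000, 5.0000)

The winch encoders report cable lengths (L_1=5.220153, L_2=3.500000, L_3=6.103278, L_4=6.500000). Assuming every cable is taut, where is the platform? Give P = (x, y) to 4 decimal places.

circle eqns → linear via eq_j − eq_1; set k_j = A_j·A_j − L_j²
k_1 = 25.0000+0.0000−27.2500 = -2.2500
10.0000·x − 10.0000·y = k_1−k_2 = -15.0000
10.0000·x + 0.0000·y = k_1−k_3 = 35.0000
-10.0000·x − 10.0000·y = k_1−k_4 = -85.0000
solve first two rows → x=3.5000, y=5.0000
check cable 4: ‖A_4−P‖² = 42.2500 ≈ L_4² = 42.2500 ✓

(3.5000, 5.0000)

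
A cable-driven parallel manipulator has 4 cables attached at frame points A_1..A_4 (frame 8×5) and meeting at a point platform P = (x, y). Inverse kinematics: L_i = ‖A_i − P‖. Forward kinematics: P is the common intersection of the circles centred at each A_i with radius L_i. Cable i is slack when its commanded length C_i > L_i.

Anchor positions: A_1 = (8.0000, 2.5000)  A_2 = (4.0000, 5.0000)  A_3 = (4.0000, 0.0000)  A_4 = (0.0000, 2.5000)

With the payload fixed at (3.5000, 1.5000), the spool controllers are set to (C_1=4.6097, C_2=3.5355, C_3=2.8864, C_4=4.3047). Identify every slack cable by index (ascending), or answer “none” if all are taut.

cable 1: L_1 = ‖A_1−P‖ = 4.6098;  C_1 = 4.6097 → taut
cable 2: L_2 = ‖A_2−P‖ = 3.5355;  C_2 = 3.5355 → taut
cable 3: L_3 = ‖A_3−P‖ = 1.5811;  C_3 = 2.8864 → slack
cable 4: L_4 = ‖A_4−P‖ = 3.6401;  C_4 = 4.3047 → slack

3, 4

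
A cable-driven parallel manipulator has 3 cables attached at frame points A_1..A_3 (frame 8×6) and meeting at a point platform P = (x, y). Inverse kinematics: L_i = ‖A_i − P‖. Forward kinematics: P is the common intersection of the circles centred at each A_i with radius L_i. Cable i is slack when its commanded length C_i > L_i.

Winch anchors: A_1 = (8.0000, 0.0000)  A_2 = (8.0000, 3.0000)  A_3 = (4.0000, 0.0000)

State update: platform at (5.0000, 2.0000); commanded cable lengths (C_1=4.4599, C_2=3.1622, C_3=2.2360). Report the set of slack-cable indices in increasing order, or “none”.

1

cable 1: L_1 = ‖A_1−P‖ = 3.6056;  C_1 = 4.4599 → slack
cable 2: L_2 = ‖A_2−P‖ = 3.1623;  C_2 = 3.1622 → taut
cable 3: L_3 = ‖A_3−P‖ = 2.2361;  C_3 = 2.2360 → taut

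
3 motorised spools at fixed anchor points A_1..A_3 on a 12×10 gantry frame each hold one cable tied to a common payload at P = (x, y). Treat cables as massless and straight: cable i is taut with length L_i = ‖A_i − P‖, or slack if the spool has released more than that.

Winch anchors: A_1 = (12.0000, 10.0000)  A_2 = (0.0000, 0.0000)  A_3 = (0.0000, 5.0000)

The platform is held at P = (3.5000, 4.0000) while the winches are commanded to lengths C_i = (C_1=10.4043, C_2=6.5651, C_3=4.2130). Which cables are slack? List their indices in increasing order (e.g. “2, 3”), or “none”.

2, 3

i=1: geometric 10.4043 vs commanded 10.4043 ⇒ taut
i=2: geometric 5.3151 vs commanded 6.5651 ⇒ slack
i=3: geometric 3.6401 vs commanded 4.2130 ⇒ slack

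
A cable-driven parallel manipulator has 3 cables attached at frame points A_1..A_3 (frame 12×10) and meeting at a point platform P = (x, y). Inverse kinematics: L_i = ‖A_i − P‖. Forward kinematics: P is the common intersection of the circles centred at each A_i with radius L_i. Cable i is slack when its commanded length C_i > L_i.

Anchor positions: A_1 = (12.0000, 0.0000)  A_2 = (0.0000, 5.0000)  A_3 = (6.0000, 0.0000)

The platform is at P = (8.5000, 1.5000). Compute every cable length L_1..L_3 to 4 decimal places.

(3.8079, 9.1924, 2.9155)

L_1 = √((12.0000−8.5000)² + (0.0000−1.5000)²) = 3.8079
L_2 = √((0.0000−8.5000)² + (5.0000−1.5000)²) = 9.1924
L_3 = √((6.0000−8.5000)² + (0.0000−1.5000)²) = 2.9155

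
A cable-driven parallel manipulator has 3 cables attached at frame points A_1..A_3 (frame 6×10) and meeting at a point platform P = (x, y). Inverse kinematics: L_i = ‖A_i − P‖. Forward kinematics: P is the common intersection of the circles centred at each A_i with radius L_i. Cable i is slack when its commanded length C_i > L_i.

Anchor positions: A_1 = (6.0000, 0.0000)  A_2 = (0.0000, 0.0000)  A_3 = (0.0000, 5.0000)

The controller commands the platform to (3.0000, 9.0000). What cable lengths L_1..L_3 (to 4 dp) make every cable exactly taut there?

cable 1: Δx=3.0000, Δy=-9.0000; L_1 = √(Δx²+Δy²) = 9.4868
cable 2: Δx=-3.0000, Δy=-9.0000; L_2 = √(Δx²+Δy²) = 9.4868
cable 3: Δx=-3.0000, Δy=-4.0000; L_3 = √(Δx²+Δy²) = 5.0000

(9.4868, 9.4868, 5.0000)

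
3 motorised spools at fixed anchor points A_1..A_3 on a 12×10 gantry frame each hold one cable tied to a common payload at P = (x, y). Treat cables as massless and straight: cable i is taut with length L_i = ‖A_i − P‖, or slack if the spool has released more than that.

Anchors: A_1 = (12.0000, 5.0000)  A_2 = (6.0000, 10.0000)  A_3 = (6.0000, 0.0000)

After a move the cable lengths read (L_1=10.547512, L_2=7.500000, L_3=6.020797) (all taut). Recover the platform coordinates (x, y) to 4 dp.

expand ‖A_i−P‖²=L_i² and subtract eq 1 (k_i ≔ ‖A_i‖²−L_i²)
k_1 = 144.0000+25.0000−111.2500 = 57.7500
eq1−eq2 → [12.0000  -10.0000]·P = -22.0000
eq1−eq3 → [12.0000  10.0000]·P = 58.0000
2×2 solve → P = (1.5000, 4.0000)

(1.5000, 4.0000)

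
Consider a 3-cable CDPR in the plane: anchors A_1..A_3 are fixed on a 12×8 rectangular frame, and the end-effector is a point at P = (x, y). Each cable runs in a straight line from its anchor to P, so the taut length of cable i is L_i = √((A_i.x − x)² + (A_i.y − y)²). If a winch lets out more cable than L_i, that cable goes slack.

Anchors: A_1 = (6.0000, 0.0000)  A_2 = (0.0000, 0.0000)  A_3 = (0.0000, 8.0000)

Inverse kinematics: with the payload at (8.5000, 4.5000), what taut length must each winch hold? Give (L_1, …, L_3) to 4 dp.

L_1: Δ = A_1−P = (-2.5000, -4.5000) → ‖Δ‖ = √26.5000 = 5.1478
L_2: Δ = A_2−P = (-8.5000, -4.5000) → ‖Δ‖ = √92.5000 = 9.6177
L_3: Δ = A_3−P = (-8.5000, 3.5000) → ‖Δ‖ = √84.5000 = 9.1924

(5.1478, 9.6177, 9.1924)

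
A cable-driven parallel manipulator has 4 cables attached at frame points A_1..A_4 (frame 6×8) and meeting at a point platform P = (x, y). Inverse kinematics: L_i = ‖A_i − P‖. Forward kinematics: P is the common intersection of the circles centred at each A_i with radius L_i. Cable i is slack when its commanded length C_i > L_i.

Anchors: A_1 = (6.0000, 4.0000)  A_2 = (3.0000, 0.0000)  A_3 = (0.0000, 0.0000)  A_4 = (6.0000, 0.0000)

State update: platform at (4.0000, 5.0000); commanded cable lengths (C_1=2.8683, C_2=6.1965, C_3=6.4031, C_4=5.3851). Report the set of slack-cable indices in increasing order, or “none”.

1, 2

cable 1: √((2.0000)²+(-1.0000)²)=2.2361, C_1=2.8683: slack
cable 2: √((-1.0000)²+(-5.0000)²)=5.0990, C_2=6.1965: slack
cable 3: √((-4.0000)²+(-5.0000)²)=6.4031, C_3=6.4031: taut
cable 4: √((2.0000)²+(-5.0000)²)=5.3852, C_4=5.3851: taut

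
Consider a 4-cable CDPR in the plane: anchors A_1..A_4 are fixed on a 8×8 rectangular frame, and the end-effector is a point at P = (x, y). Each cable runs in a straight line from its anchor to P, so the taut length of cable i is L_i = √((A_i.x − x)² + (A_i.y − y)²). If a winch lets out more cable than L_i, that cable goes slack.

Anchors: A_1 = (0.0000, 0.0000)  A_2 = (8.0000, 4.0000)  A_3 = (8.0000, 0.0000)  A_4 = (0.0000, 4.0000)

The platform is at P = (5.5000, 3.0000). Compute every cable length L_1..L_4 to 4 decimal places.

(6.2650, 2.6926, 3.9051, 5.5902)

L_1 = √((0.0000−5.5000)² + (0.0000−3.0000)²) = 6.2650
L_2 = √((8.0000−5.5000)² + (4.0000−3.0000)²) = 2.6926
L_3 = √((8.0000−5.5000)² + (0.0000−3.0000)²) = 3.9051
L_4 = √((0.0000−5.5000)² + (4.0000−3.0000)²) = 5.5902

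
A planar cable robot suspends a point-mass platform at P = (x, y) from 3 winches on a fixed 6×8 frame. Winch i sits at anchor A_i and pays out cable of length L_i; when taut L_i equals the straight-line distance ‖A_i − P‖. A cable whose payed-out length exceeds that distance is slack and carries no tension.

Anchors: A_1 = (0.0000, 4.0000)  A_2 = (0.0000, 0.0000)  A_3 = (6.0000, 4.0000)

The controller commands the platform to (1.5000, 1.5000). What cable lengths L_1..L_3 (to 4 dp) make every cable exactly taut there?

(2.9155, 2.1213, 5.1478)

L_1 = √((0.0000−1.5000)² + (4.0000−1.5000)²) = 2.9155
L_2 = √((0.0000−1.5000)² + (0.0000−1.5000)²) = 2.1213
L_3 = √((6.0000−1.5000)² + (4.0000−1.5000)²) = 5.1478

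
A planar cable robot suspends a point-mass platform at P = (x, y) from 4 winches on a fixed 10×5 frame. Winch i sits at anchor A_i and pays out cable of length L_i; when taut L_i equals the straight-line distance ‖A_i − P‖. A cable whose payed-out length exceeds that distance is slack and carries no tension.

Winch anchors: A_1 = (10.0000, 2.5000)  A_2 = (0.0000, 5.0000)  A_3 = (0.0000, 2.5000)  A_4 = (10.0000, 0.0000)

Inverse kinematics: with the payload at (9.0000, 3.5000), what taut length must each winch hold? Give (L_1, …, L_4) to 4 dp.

L_1 = √((10.0000−9.0000)² + (2.5000−3.5000)²) = 1.4142
L_2 = √((0.0000−9.0000)² + (5.0000−3.5000)²) = 9.1241
L_3 = √((0.0000−9.0000)² + (2.5000−3.5000)²) = 9.0554
L_4 = √((10.0000−9.0000)² + (0.0000−3.5000)²) = 3.6401

(1.4142, 9.1241, 9.0554, 3.6401)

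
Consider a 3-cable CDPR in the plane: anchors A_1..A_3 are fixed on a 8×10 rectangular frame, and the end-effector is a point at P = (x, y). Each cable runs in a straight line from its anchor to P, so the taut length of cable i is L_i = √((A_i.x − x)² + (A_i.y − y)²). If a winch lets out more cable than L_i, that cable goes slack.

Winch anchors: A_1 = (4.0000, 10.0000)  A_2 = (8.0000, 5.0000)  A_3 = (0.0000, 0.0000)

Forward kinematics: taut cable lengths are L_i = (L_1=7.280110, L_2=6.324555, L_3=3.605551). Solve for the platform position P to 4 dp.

each cable: (A_i−P)·(A_i−P) = L_i²; let k_i = ‖A_i‖²−L_i²
k_1 = 16.0000+100.0000−53.0000 = 63.0000
row 1: -8.0000x + 10.0000y = 14.0000  (k_2=49.0000)
row 2: 8.0000x + 20.0000y = 76.0000  (k_3=-13.0000)
Cramer on rows 1–2 → x = 2.0000, y = 3.0000

(2.0000, 3.0000)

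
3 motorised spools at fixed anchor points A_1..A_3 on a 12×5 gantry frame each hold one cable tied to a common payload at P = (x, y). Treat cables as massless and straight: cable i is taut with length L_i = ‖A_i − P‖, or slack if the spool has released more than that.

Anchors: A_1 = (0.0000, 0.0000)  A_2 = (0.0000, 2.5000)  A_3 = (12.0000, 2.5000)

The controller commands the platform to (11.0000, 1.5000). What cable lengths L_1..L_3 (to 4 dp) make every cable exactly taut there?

L_1 = √((0.0000−11.0000)² + (0.0000−1.5000)²) = 11.1018
L_2 = √((0.0000−11.0000)² + (2.5000−1.5000)²) = 11.0454
L_3 = √((12.0000−11.0000)² + (2.5000−1.5000)²) = 1.4142

(11.1018, 11.0454, 1.4142)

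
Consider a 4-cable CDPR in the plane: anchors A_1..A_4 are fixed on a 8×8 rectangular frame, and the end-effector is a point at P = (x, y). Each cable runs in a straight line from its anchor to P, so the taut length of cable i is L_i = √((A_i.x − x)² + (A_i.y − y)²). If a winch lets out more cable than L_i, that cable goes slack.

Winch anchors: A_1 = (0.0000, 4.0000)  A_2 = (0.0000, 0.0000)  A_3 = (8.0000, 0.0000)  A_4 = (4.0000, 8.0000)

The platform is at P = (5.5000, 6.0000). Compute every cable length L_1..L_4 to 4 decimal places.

L_1 = √((0.0000−5.5000)² + (4.0000−6.0000)²) = 5.8523
L_2 = √((0.0000−5.5000)² + (0.0000−6.0000)²) = 8.1394
L_3 = √((8.0000−5.5000)² + (0.0000−6.0000)²) = 6.5000
L_4 = √((4.0000−5.5000)² + (8.0000−6.0000)²) = 2.5000

(5.8523, 8.1394, 6.5000, 2.5000)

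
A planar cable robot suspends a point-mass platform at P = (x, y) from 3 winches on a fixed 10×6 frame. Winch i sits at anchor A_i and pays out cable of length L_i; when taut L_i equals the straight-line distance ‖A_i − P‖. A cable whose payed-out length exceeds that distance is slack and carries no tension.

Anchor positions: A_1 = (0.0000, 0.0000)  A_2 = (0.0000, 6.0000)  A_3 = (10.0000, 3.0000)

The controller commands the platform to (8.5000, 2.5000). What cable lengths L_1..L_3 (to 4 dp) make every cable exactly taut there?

L_1: Δ = A_1−P = (-8.5000, -2.5000) → ‖Δ‖ = √78.5000 = 8.8600
L_2: Δ = A_2−P = (-8.5000, 3.5000) → ‖Δ‖ = √84.5000 = 9.1924
L_3: Δ = A_3−P = (1.5000, 0.5000) → ‖Δ‖ = √2.5000 = 1.5811

(8.8600, 9.1924, 1.5811)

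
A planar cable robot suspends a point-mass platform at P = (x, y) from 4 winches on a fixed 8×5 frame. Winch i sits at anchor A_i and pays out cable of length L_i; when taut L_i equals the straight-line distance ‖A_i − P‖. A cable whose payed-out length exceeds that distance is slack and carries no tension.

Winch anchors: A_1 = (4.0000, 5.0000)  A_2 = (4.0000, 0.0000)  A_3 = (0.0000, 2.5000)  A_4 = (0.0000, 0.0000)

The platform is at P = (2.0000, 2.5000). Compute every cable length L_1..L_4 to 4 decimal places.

(3.2016, 3.2016, 2.0000, 3.2016)

cable 1: Δx=2.0000, Δy=2.5000; L_1 = √(Δx²+Δy²) = 3.2016
cable 2: Δx=2.0000, Δy=-2.5000; L_2 = √(Δx²+Δy²) = 3.2016
cable 3: Δx=-2.0000, Δy=0.0000; L_3 = √(Δx²+Δy²) = 2.0000
cable 4: Δx=-2.0000, Δy=-2.5000; L_4 = √(Δx²+Δy²) = 3.2016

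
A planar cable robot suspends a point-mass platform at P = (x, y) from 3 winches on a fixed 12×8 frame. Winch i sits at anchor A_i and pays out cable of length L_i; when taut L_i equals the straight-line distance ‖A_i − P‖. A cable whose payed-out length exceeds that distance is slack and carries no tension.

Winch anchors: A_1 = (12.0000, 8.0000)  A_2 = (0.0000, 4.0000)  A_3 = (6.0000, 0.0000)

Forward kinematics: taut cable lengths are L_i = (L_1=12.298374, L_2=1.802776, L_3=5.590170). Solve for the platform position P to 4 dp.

expand ‖A_i−P‖²=L_i² and subtract eq 1 (q_i ≔ ‖A_i‖²−L_i²)
q_1 = 144.0000+64.0000−151.2500 = 56.7500
eq1−eq2 → [24.0000  8.0000]·P = 44.0000
eq1−eq3 → [12.0000  16.0000]·P = 52.0000
2×2 solve → P = (1.0000, 2.5000)

(1.0000, 2.5000)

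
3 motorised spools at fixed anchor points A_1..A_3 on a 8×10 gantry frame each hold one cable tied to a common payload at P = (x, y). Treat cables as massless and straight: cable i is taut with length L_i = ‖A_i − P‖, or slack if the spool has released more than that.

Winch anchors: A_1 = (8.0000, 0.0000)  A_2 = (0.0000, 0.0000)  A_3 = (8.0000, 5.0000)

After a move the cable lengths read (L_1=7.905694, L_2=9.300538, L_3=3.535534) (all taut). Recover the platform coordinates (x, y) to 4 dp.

(5.5000, 7.5000)

circle eqns → linear via eq_j − eq_1; set c_j = A_j·A_j − L_j²
c_1 = 64.0000+0.0000−62.5000 = 1.5000
16.0000·x + 0.0000·y = c_1−c_2 = 88.0000
0.0000·x − 10.0000·y = c_1−c_3 = -75.0000
solve first two rows → x=5.5000, y=7.5000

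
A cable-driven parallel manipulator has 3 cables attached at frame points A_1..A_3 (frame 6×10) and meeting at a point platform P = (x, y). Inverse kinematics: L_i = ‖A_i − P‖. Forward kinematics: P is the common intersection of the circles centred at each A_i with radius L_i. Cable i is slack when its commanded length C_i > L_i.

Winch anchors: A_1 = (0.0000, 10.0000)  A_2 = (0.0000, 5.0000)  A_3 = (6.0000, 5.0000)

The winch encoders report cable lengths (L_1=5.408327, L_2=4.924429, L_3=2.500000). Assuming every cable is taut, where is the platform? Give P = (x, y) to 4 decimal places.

(4.5000, 7.0000)

expand ‖A_i−P‖²=L_i² and subtract eq 1 (q_i ≔ ‖A_i‖²−L_i²)
q_1 = 0.0000+100.0000−29.2500 = 70.7500
eq1−eq2 → [0.0000  10.0000]·P = 70.0000
eq1−eq3 → [-12.0000  10.0000]·P = 16.0000
2×2 solve → P = (4.5000, 7.0000)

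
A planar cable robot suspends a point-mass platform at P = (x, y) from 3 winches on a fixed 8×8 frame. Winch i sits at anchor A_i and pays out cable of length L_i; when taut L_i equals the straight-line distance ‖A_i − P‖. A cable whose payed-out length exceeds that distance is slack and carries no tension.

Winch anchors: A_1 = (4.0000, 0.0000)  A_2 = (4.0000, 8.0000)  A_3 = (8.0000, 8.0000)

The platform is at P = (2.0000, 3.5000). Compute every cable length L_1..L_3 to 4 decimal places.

L_1: Δ = A_1−P = (2.0000, -3.5000) → ‖Δ‖ = √16.2500 = 4.0311
L_2: Δ = A_2−P = (2.0000, 4.5000) → ‖Δ‖ = √24.2500 = 4.9244
L_3: Δ = A_3−P = (6.0000, 4.5000) → ‖Δ‖ = √56.2500 = 7.5000

(4.0311, 4.9244, 7.5000)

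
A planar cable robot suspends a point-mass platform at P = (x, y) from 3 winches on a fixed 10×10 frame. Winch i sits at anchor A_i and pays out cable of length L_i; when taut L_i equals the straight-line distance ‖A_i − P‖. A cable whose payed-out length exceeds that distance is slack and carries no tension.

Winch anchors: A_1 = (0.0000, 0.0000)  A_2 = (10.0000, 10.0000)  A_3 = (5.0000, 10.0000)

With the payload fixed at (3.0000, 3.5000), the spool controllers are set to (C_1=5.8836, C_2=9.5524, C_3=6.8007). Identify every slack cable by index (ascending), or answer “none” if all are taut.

i=1: geometric 4.6098 vs commanded 5.8836 ⇒ slack
i=2: geometric 9.5525 vs commanded 9.5524 ⇒ taut
i=3: geometric 6.8007 vs commanded 6.8007 ⇒ taut

1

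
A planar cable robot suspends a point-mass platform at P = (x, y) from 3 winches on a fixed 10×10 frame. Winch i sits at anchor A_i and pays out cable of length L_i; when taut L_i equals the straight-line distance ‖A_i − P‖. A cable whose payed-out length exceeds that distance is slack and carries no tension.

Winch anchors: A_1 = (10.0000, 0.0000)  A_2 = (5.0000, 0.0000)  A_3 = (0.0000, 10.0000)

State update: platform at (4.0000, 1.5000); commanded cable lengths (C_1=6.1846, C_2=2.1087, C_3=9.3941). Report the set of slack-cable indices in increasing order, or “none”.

2

i=1: geometric 6.1847 vs commanded 6.1846 ⇒ taut
i=2: geometric 1.8028 vs commanded 2.1087 ⇒ slack
i=3: geometric 9.3941 vs commanded 9.3941 ⇒ taut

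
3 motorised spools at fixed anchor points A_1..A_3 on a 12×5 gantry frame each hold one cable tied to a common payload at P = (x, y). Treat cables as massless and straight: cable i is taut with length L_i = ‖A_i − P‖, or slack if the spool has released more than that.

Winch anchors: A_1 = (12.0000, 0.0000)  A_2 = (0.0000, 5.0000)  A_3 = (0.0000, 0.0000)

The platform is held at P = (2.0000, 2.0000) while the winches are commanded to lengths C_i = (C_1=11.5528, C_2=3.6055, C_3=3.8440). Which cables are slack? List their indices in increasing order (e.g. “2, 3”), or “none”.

i=1: geometric 10.1980 vs commanded 11.5528 ⇒ slack
i=2: geometric 3.6056 vs commanded 3.6055 ⇒ taut
i=3: geometric 2.8284 vs commanded 3.8440 ⇒ slack

1, 3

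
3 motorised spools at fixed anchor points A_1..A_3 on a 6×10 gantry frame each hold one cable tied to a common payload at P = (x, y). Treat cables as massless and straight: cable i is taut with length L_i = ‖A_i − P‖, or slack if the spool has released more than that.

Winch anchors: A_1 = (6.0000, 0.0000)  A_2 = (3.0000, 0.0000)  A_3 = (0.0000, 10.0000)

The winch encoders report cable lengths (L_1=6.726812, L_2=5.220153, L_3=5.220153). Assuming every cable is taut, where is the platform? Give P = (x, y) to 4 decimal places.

expand ‖A_i−P‖²=L_i² and subtract eq 1 (c_i ≔ ‖A_i‖²−L_i²)
c_1 = 36.0000+0.0000−45.2500 = -9.2500
eq1−eq2 → [6.0000  0.0000]·P = 9.0000
eq1−eq3 → [12.0000  -20.0000]·P = -82.0000
2×2 solve → P = (1.5000, 5.0000)

(1.5000, 5.0000)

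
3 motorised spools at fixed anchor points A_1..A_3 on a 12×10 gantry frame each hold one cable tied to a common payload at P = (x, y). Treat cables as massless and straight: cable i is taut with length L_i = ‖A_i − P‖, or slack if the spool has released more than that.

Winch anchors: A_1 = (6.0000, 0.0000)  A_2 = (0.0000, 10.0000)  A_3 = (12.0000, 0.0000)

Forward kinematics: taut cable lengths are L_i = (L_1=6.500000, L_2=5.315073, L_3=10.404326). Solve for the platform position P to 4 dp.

(3.5000, 6.0000)

circle eqns → linear via eq_j − eq_1; set k_j = A_j·A_j − L_j²
k_1 = 36.0000+0.0000−42.2500 = -6.2500
12.0000·x − 20.0000·y = k_1−k_2 = -78.0000
-12.0000·x + 0.0000·y = k_1−k_3 = -42.0000
solve first two rows → x=3.5000, y=6.0000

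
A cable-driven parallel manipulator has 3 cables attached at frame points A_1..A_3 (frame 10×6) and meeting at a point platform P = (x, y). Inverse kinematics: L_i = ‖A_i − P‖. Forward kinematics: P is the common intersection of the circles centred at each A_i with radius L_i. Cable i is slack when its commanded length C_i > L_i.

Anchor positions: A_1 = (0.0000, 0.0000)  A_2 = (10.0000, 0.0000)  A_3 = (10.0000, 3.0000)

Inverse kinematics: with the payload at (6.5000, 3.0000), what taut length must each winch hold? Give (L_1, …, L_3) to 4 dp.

(7.1589, 4.6098, 3.5000)

cable 1: Δx=-6.5000, Δy=-3.0000; L_1 = √(Δx²+Δy²) = 7.1589
cable 2: Δx=3.5000, Δy=-3.0000; L_2 = √(Δx²+Δy²) = 4.6098
cable 3: Δx=3.5000, Δy=0.0000; L_3 = √(Δx²+Δy²) = 3.5000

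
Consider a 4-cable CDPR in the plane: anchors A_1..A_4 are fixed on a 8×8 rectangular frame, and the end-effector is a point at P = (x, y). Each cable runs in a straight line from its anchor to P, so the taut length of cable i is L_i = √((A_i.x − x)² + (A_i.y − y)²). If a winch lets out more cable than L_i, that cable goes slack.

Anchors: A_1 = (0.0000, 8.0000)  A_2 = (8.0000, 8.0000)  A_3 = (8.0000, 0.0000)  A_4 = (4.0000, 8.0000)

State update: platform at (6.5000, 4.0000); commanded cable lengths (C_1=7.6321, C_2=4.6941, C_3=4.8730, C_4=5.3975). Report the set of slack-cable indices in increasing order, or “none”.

2, 3, 4

cable 1: √((-6.5000)²+(4.0000)²)=7.6322, C_1=7.6321: taut
cable 2: √((1.5000)²+(4.0000)²)=4.2720, C_2=4.6941: slack
cable 3: √((1.5000)²+(-4.0000)²)=4.2720, C_3=4.8730: slack
cable 4: √((-2.5000)²+(4.0000)²)=4.7170, C_4=5.3975: slack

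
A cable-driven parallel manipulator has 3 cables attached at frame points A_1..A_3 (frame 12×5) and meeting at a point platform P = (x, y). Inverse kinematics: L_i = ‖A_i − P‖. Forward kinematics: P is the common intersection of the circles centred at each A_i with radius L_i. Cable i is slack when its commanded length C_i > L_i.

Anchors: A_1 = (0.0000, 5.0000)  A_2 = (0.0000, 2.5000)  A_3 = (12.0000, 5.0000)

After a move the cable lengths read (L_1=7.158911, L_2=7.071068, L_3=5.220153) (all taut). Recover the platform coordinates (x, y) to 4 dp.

(7.0000, 3.5000)

circle eqns → linear via eq_j − eq_1; set c_j = A_j·A_j − L_j²
c_1 = 0.0000+25.0000−51.2500 = -26.2500
0.0000·x + 5.0000·y = c_1−c_2 = 17.5000
-24.0000·x + 0.0000·y = c_1−c_3 = -168.0000
solve first two rows → x=7.0000, y=3.5000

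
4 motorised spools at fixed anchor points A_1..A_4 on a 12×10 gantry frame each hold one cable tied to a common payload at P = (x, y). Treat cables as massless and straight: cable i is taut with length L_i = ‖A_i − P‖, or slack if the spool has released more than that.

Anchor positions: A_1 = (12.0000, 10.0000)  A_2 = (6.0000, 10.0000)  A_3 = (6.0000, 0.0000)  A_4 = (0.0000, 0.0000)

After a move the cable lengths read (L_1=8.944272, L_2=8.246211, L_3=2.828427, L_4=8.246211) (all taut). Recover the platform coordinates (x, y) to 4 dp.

each cable: (A_i−P)·(A_i−P) = L_i²; let k_i = ‖A_i‖²−L_i²
k_1 = 144.0000+100.0000−80.0000 = 164.0000
row 1: 12.0000x + 0.0000y = 96.0000  (k_2=68.0000)
row 2: 12.0000x + 20.0000y = 136.0000  (k_3=28.0000)
row 3: 24.0000x + 20.0000y = 232.0000  (k_4=-68.0000)
Cramer on rows 1–2 → x = 8.0000, y = 2.0000
check cable 4: ‖A_4−P‖² = 68.0000 ≈ L_4² = 68.0000 ✓

(8.0000, 2.0000)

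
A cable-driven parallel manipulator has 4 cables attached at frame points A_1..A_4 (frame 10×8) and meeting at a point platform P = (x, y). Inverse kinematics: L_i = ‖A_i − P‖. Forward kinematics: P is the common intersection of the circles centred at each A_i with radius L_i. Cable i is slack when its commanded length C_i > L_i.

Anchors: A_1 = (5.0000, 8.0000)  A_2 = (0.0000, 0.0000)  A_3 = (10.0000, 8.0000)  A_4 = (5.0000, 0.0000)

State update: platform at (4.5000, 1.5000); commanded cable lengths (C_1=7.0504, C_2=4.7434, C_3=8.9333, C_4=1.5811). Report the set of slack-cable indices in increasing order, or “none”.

cable 1: √((0.5000)²+(6.5000)²)=6.5192, C_1=7.0504: slack
cable 2: √((-4.5000)²+(-1.5000)²)=4.7434, C_2=4.7434: taut
cable 3: √((5.5000)²+(6.5000)²)=8.5147, C_3=8.9333: slack
cable 4: √((0.5000)²+(-1.5000)²)=1.5811, C_4=1.5811: taut

1, 3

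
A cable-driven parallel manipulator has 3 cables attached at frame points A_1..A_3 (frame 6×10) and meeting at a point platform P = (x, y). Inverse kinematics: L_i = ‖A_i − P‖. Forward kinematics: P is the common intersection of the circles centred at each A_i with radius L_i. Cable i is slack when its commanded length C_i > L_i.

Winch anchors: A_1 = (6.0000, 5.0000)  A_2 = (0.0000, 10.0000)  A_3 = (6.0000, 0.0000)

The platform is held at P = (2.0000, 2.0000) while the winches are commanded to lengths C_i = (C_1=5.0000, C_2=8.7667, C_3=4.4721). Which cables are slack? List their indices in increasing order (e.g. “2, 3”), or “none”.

2

i=1: geometric 5.0000 vs commanded 5.0000 ⇒ taut
i=2: geometric 8.2462 vs commanded 8.7667 ⇒ slack
i=3: geometric 4.4721 vs commanded 4.4721 ⇒ taut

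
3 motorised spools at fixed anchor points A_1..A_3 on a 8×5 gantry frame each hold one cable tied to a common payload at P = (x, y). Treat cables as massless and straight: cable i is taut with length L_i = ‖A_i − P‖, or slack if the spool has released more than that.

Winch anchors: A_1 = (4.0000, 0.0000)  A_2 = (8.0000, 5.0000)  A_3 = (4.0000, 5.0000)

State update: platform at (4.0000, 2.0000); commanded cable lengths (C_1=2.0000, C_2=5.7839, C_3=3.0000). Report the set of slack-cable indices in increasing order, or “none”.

cable 1: √((0.0000)²+(-2.0000)²)=2.0000, C_1=2.0000: taut
cable 2: √((4.0000)²+(3.0000)²)=5.0000, C_2=5.7839: slack
cable 3: √((0.0000)²+(3.0000)²)=3.0000, C_3=3.0000: taut

2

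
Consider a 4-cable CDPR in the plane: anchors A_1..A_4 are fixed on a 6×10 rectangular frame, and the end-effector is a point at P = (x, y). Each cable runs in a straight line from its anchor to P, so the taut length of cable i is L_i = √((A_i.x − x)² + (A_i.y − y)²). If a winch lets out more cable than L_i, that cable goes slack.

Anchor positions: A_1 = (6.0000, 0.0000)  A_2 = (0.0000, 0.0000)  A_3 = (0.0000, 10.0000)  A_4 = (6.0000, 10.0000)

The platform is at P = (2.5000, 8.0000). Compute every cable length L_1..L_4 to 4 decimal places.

L_1: Δ = A_1−P = (3.5000, -8.0000) → ‖Δ‖ = √76.2500 = 8.7321
L_2: Δ = A_2−P = (-2.5000, -8.0000) → ‖Δ‖ = √70.2500 = 8.3815
L_3: Δ = A_3−P = (-2.5000, 2.0000) → ‖Δ‖ = √10.2500 = 3.2016
L_4: Δ = A_4−P = (3.5000, 2.0000) → ‖Δ‖ = √16.2500 = 4.0311

(8.7321, 8.3815, 3.2016, 4.0311)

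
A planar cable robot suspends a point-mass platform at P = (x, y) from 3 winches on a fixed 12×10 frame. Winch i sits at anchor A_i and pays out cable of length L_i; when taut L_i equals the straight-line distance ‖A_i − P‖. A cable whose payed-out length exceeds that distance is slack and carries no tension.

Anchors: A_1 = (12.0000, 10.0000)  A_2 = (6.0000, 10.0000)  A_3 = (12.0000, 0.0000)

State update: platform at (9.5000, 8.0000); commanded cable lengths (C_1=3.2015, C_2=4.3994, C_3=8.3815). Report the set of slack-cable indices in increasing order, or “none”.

i=1: geometric 3.2016 vs commanded 3.2015 ⇒ taut
i=2: geometric 4.0311 vs commanded 4.3994 ⇒ slack
i=3: geometric 8.3815 vs commanded 8.3815 ⇒ taut

2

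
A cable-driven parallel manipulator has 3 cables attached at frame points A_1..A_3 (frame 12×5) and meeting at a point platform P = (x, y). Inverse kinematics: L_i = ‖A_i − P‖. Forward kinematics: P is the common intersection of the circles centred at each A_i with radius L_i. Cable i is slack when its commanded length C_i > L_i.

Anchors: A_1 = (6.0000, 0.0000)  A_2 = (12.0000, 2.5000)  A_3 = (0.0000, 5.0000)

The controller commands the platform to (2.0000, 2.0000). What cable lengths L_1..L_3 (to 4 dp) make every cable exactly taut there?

L_1: Δ = A_1−P = (4.0000, -2.0000) → ‖Δ‖ = √20.0000 = 4.4721
L_2: Δ = A_2−P = (10.0000, 0.5000) → ‖Δ‖ = √100.2500 = 10.0125
L_3: Δ = A_3−P = (-2.0000, 3.0000) → ‖Δ‖ = √13.0000 = 3.6056

(4.4721, 10.0125, 3.6056)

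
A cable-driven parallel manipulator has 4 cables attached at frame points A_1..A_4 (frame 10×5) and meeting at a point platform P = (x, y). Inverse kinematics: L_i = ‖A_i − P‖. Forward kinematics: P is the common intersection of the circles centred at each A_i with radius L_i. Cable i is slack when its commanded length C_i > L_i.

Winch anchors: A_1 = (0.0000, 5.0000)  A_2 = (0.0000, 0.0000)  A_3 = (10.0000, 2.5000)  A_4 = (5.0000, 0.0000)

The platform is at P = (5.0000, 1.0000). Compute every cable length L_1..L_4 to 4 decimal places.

L_1: Δ = A_1−P = (-5.0000, 4.0000) → ‖Δ‖ = √41.0000 = 6.4031
L_2: Δ = A_2−P = (-5.0000, -1.0000) → ‖Δ‖ = √26.0000 = 5.0990
L_3: Δ = A_3−P = (5.0000, 1.5000) → ‖Δ‖ = √27.2500 = 5.2202
L_4: Δ = A_4−P = (0.0000, -1.0000) → ‖Δ‖ = √1.0000 = 1.0000

(6.4031, 5.0990, 5.2202, 1.0000)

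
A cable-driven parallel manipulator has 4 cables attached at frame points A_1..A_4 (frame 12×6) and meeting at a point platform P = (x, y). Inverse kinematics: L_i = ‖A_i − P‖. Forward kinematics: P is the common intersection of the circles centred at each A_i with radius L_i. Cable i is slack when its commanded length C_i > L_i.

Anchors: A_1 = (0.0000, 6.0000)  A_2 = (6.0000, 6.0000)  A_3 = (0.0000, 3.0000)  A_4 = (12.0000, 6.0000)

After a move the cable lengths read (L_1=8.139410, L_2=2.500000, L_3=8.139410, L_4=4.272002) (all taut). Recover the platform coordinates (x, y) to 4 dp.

circle eqns → linear via eq_j − eq_1; set c_j = A_j·A_j − L_j²
c_1 = 0.0000+36.0000−66.2500 = -30.2500
-12.0000·x + 0.0000·y = c_1−c_2 = -96.0000
0.0000·x + 6.0000·y = c_1−c_3 = 27.0000
-24.0000·x + 0.0000·y = c_1−c_4 = -192.0000
solve first two rows → x=8.0000, y=4.5000
check cable 4: ‖A_4−P‖² = 18.2500 ≈ L_4² = 18.2500 ✓

(8.0000, 4.5000)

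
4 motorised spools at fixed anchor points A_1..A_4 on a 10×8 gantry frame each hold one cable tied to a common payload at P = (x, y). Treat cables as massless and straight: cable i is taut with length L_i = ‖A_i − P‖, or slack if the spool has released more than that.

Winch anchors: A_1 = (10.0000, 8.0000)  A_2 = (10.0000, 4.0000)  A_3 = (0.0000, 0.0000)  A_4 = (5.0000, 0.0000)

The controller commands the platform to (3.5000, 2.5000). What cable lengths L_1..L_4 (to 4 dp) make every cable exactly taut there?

L_1 = √((10.0000−3.5000)² + (8.0000−2.5000)²) = 8.5147
L_2 = √((10.0000−3.5000)² + (4.0000−2.5000)²) = 6.6708
L_3 = √((0.0000−3.5000)² + (0.0000−2.5000)²) = 4.3012
L_4 = √((5.0000−3.5000)² + (0.0000−2.5000)²) = 2.9155

(8.5147, 6.6708, 4.3012, 2.9155)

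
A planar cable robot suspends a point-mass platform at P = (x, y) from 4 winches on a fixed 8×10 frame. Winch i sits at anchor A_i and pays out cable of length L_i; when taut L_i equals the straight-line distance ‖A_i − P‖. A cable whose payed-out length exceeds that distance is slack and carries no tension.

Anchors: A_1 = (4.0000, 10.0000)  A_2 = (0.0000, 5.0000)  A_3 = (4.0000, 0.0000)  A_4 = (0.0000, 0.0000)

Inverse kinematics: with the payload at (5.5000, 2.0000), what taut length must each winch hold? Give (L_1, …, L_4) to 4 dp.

L_1: Δ = A_1−P = (-1.5000, 8.0000) → ‖Δ‖ = √66.2500 = 8.1394
L_2: Δ = A_2−P = (-5.5000, 3.0000) → ‖Δ‖ = √39.2500 = 6.2650
L_3: Δ = A_3−P = (-1.5000, -2.0000) → ‖Δ‖ = √6.2500 = 2.5000
L_4: Δ = A_4−P = (-5.5000, -2.0000) → ‖Δ‖ = √34.2500 = 5.8523

(8.1394, 6.2650, 2.5000, 5.8523)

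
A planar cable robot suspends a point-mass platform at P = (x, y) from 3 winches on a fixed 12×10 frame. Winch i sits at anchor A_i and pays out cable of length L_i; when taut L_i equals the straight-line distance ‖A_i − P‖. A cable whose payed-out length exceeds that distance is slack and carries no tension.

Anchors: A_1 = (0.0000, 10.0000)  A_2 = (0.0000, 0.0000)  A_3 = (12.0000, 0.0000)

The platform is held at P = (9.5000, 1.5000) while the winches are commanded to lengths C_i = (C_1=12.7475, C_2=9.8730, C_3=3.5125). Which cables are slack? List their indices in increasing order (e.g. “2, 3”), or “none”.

cable 1: √((-9.5000)²+(8.5000)²)=12.7475, C_1=12.7475: taut
cable 2: √((-9.5000)²+(-1.5000)²)=9.6177, C_2=9.8730: slack
cable 3: √((2.5000)²+(-1.5000)²)=2.9155, C_3=3.5125: slack

2, 3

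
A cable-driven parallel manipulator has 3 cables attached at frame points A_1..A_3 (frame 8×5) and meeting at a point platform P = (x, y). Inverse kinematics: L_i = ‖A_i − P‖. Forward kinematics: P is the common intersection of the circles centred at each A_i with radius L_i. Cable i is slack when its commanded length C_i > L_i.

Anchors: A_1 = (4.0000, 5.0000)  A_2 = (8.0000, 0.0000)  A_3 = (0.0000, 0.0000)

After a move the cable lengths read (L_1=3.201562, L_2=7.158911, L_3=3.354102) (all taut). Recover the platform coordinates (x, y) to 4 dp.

(1.5000, 3.0000)

each cable: (A_i−P)·(A_i−P) = L_i²; let q_i = ‖A_i‖²−L_i²
q_1 = 16.0000+25.0000−10.2500 = 30.7500
row 1: -8.0000x + 10.0000y = 18.0000  (q_2=12.7500)
row 2: 8.0000x + 10.0000y = 42.0000  (q_3=-11.2500)
Cramer on rows 1–2 → x = 1.5000, y = 3.0000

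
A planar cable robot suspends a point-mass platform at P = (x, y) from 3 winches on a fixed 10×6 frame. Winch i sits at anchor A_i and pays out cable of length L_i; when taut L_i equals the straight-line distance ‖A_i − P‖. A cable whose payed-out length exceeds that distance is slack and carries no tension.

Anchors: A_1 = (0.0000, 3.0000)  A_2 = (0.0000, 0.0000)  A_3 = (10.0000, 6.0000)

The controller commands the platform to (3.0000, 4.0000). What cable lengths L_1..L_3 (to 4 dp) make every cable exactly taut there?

(3.1623, 5.0000, 7.2801)

cable 1: Δx=-3.0000, Δy=-1.0000; L_1 = √(Δx²+Δy²) = 3.1623
cable 2: Δx=-3.0000, Δy=-4.0000; L_2 = √(Δx²+Δy²) = 5.0000
cable 3: Δx=7.0000, Δy=2.0000; L_3 = √(Δx²+Δy²) = 7.2801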